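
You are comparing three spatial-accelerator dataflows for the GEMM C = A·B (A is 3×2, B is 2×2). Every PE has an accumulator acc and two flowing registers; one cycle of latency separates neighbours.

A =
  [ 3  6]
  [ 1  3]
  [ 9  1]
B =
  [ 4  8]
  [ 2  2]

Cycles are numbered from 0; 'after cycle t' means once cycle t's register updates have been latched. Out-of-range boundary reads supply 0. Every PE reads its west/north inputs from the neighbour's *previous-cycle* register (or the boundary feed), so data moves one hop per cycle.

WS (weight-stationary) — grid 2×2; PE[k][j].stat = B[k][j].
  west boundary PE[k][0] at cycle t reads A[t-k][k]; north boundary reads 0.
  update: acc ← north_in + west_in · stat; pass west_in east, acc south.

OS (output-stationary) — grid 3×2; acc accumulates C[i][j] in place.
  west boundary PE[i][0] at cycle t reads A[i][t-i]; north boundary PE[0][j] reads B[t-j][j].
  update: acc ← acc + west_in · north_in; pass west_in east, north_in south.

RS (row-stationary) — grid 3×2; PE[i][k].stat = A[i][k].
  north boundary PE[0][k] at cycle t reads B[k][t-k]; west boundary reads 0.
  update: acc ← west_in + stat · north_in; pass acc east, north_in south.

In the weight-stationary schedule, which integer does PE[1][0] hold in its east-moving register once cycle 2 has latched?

register = 3

WS 2×2: PE[1][0] cycle-by-cycle (with neighbour feeds):
  after 0 — PE[0][0] acc=12, pass-E 3, pass-S 12
  after 0 — PE[1][0] acc=0, pass-E 0, pass-S 0
  after 1 — PE[0][0] acc=4, pass-E 1, pass-S 4
  after 1 — PE[1][0] acc=24, pass-E 6, pass-S 24
  after 2 — PE[0][0] acc=36, pass-E 9, pass-S 36
  after 2 — PE[1][0] acc=10, pass-E 3, pass-S 10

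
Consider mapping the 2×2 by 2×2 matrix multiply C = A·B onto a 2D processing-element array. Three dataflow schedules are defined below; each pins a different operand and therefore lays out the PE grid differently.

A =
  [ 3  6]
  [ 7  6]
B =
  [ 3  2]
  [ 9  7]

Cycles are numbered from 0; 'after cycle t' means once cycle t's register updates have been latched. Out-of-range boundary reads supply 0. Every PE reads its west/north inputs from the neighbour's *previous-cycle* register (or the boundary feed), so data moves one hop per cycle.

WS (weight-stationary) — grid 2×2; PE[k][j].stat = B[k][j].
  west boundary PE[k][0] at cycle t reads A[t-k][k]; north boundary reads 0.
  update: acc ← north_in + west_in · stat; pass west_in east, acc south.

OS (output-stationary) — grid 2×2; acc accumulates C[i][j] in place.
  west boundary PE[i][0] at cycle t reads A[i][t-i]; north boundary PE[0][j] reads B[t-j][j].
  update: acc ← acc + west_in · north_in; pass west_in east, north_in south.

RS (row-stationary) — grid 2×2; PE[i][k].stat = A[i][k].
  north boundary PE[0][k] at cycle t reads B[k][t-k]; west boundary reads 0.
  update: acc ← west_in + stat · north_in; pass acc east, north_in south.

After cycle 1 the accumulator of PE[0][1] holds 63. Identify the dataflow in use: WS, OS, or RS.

dataflow = RS

Under WS (2×2), PE[0][1]:
  cycle 0: PE[0][1] → acc 0, east 0, south 0
  cycle 1: PE[0][1] → acc 6, east 3, south 6
Under OS (2×2), PE[0][1]:
  cycle 0: PE[0][1] → acc 0, east 0, south 0
  cycle 1: PE[0][1] → acc 6, east 3, south 2
Under RS (2×2), PE[0][1]:
  cycle 0: PE[0][1] → acc 0, east 0, south 0
  cycle 1: PE[0][1] → acc 63, east 63, south 9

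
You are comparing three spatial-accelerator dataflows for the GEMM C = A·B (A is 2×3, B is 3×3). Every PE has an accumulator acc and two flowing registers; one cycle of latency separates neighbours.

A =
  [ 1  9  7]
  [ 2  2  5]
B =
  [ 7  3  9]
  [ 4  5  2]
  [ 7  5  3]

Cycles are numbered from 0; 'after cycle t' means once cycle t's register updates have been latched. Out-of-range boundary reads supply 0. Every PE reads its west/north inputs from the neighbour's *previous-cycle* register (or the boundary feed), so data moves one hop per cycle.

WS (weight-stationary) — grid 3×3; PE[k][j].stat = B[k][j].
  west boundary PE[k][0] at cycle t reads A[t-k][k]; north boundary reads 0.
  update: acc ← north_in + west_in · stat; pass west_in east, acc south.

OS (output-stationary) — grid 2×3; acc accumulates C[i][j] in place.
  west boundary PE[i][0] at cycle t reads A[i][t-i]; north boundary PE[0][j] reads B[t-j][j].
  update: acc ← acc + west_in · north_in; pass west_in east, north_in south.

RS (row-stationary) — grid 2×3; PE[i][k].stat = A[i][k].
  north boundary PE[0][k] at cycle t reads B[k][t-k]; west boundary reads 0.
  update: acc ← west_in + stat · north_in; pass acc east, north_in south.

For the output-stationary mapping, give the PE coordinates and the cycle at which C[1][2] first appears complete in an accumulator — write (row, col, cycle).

(row, col, cycle) = (1, 2, 5)

OS: C[1][2] accumulates in PE[1][2]:
  0: (1,2).acc=0  regs=<0,0>
  1: (1,2).acc=0  regs=<0,0>
  2: (1,2).acc=0  regs=<0,0>
  3: (1,2).acc=18  regs=<2,9>
  4: (1,2).acc=22  regs=<2,2>
  5: (1,2).acc=37  regs=<5,3>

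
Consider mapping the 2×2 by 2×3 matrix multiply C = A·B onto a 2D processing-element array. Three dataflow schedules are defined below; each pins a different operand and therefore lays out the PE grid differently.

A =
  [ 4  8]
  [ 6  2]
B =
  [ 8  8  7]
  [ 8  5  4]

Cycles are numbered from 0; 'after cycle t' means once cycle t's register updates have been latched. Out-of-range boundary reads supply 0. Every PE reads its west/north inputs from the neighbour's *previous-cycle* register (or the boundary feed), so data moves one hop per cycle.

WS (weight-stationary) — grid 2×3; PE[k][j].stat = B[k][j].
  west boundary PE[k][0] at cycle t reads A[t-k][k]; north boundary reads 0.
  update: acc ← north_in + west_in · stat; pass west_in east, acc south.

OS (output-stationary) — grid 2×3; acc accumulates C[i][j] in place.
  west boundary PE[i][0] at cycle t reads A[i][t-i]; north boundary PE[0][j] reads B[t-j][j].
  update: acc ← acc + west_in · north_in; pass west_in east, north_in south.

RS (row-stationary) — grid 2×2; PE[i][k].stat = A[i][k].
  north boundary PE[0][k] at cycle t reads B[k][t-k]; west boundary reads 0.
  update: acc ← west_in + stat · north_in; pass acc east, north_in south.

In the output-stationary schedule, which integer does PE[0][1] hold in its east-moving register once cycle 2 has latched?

Tracing OS — 2×3 array, target PE[0][1]:
  after 0 — PE[0][0] acc=32, pass-E 4, pass-S 8
  after 0 — PE[0][1] acc=0, pass-E 0, pass-S 0
  after 1 — PE[0][0] acc=96, pass-E 8, pass-S 8
  after 1 — PE[0][1] acc=32, pass-E 4, pass-S 8
  after 2 — PE[0][0] acc=96, pass-E 0, pass-S 0
  after 2 — PE[0][1] acc=72, pass-E 8, pass-S 5

register = 8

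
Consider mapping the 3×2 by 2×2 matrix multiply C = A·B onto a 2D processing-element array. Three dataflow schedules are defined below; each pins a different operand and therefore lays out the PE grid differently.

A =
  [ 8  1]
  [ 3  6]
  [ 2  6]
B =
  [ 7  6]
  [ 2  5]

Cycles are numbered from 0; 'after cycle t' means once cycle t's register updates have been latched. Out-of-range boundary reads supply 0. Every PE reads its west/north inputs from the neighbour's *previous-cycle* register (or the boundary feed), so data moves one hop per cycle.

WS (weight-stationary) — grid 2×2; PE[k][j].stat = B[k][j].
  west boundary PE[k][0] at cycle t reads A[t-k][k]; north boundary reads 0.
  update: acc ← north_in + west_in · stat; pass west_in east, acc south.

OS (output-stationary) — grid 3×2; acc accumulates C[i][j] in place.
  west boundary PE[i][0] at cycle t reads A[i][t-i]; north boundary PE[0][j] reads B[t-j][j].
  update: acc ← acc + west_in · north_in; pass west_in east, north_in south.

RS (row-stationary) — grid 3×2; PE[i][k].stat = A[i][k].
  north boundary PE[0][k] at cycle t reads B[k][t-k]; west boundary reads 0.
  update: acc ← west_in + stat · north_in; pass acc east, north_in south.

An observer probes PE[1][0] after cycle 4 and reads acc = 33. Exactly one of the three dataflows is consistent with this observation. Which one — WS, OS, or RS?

dataflow = OS

— WS: 2×2; PE[1][0] trace:
  cycle 0: PE[1][0] → acc 0, east 0, south 0
  cycle 1: PE[1][0] → acc 58, east 1, south 58
  cycle 2: PE[1][0] → acc 33, east 6, south 33
  cycle 3: PE[1][0] → acc 26, east 6, south 26
  cycle 4: PE[1][0] → acc 0, east 0, south 0
— OS: 3×2; PE[1][0] trace:
  cycle 0: PE[1][0] → acc 0, east 0, south 0
  cycle 1: PE[1][0] → acc 21, east 3, south 7
  cycle 2: PE[1][0] → acc 33, east 6, south 2
  cycle 3: PE[1][0] → acc 33, east 0, south 0
  cycle 4: PE[1][0] → acc 33, east 0, south 0
— RS: 3×2; PE[1][0] trace:
  cycle 0: PE[1][0] → acc 0, east 0, south 0
  cycle 1: PE[1][0] → acc 21, east 21, south 7
  cycle 2: PE[1][0] → acc 18, east 18, south 6
  cycle 3: PE[1][0] → acc 0, east 0, south 0
  cycle 4: PE[1][0] → acc 0, east 0, south 0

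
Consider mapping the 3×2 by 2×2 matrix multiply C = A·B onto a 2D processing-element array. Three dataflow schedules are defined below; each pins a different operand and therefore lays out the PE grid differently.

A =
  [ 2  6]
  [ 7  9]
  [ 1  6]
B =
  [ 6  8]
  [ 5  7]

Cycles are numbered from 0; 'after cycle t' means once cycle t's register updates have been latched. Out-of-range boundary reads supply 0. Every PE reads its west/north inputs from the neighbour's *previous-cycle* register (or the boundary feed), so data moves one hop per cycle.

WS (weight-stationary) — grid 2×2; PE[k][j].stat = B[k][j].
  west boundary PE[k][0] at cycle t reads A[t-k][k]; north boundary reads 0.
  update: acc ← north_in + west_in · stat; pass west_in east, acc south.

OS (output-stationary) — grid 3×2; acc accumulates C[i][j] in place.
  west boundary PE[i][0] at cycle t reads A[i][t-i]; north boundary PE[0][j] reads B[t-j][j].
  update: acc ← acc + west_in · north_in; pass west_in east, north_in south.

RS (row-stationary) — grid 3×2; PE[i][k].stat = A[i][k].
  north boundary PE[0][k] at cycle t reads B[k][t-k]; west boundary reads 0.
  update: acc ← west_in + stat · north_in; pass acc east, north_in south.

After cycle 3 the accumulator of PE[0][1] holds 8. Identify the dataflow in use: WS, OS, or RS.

dataflow = WS

— WS: 2×2; PE[0][1] trace:
  0: (0,1).acc=0  regs=<0,0>
  1: (0,1).acc=16  regs=<2,16>
  2: (0,1).acc=56  regs=<7,56>
  3: (0,1).acc=8  regs=<1,8>
— OS: 3×2; PE[0][1] trace:
  0: (0,1).acc=0  regs=<0,0>
  1: (0,1).acc=16  regs=<2,8>
  2: (0,1).acc=58  regs=<6,7>
  3: (0,1).acc=58  regs=<0,0>
— RS: 3×2; PE[0][1] trace:
  0: (0,1).acc=0  regs=<0,0>
  1: (0,1).acc=42  regs=<42,5>
  2: (0,1).acc=58  regs=<58,7>
  3: (0,1).acc=0  regs=<0,0>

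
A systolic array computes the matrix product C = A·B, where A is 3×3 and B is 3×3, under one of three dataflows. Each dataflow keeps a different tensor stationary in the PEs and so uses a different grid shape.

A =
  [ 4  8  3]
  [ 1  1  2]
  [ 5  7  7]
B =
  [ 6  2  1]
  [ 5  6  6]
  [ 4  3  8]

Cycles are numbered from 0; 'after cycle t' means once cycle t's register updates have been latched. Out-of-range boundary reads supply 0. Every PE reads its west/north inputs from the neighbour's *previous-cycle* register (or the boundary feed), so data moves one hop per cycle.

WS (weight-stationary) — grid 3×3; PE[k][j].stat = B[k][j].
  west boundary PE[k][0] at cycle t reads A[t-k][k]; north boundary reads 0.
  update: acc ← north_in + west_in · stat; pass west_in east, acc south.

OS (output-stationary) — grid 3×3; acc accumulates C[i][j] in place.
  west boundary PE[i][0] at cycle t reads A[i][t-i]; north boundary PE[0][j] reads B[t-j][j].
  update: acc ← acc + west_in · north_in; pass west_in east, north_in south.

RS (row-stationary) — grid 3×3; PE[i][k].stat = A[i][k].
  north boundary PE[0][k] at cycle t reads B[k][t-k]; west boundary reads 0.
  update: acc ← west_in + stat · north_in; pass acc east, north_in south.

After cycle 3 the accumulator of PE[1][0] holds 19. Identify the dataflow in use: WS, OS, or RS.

Under WS (3×3), PE[1][0]:
  after 0 — PE[1][0] acc=0, pass-E 0, pass-S 0
  after 1 — PE[1][0] acc=64, pass-E 8, pass-S 64
  after 2 — PE[1][0] acc=11, pass-E 1, pass-S 11
  after 3 — PE[1][0] acc=65, pass-E 7, pass-S 65
Under OS (3×3), PE[1][0]:
  after 0 — PE[1][0] acc=0, pass-E 0, pass-S 0
  after 1 — PE[1][0] acc=6, pass-E 1, pass-S 6
  after 2 — PE[1][0] acc=11, pass-E 1, pass-S 5
  after 3 — PE[1][0] acc=19, pass-E 2, pass-S 4
Under RS (3×3), PE[1][0]:
  after 0 — PE[1][0] acc=0, pass-E 0, pass-S 0
  after 1 — PE[1][0] acc=6, pass-E 6, pass-S 6
  after 2 — PE[1][0] acc=2, pass-E 2, pass-S 2
  after 3 — PE[1][0] acc=1, pass-E 1, pass-S 1

dataflow = OS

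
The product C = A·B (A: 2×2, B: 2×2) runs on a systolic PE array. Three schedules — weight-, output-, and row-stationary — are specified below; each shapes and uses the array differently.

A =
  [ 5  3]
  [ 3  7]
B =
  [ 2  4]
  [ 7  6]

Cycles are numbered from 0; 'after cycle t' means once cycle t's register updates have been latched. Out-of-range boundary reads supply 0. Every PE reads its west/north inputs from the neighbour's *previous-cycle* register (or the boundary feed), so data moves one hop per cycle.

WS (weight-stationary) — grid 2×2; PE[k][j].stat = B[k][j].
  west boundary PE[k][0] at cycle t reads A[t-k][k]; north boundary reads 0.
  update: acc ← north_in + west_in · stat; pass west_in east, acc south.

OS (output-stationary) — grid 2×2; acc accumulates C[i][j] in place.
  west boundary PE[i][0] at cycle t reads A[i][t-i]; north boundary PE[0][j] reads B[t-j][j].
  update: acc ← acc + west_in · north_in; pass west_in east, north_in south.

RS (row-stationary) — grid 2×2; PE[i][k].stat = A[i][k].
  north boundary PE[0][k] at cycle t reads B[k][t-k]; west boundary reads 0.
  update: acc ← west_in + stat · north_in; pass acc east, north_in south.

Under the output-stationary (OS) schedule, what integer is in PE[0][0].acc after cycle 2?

PE[0][0].acc = 31

OS (2×2). Following PE[0][0] plus its west/north inputs:
  step 0 · PE0,0: acc=10; fwd→5 fwd↓2
  step 1 · PE0,0: acc=31; fwd→3 fwd↓7
  step 2 · PE0,0: acc=31; fwd→0 fwd↓0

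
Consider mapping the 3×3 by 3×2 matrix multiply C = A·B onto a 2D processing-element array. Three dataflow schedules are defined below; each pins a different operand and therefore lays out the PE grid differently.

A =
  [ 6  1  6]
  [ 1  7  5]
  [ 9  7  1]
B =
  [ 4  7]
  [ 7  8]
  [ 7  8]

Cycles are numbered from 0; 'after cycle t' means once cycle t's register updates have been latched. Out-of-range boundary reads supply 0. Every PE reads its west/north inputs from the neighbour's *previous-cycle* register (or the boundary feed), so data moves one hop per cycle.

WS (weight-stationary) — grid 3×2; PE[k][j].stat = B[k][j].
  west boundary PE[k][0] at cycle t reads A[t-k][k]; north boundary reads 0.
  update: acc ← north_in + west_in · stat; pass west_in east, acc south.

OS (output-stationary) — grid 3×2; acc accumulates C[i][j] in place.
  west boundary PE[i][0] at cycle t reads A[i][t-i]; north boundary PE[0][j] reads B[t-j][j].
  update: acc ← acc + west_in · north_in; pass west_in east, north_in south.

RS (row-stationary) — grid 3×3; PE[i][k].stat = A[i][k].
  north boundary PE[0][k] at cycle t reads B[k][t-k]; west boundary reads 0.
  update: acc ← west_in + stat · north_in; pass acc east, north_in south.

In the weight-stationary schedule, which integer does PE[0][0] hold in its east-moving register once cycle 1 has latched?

register = 1

WS 3×2: PE[0][0] cycle-by-cycle (with neighbour feeds):
  c0 r0c0: 24 / 6 / 24
  c1 r0c0: 4 / 1 / 4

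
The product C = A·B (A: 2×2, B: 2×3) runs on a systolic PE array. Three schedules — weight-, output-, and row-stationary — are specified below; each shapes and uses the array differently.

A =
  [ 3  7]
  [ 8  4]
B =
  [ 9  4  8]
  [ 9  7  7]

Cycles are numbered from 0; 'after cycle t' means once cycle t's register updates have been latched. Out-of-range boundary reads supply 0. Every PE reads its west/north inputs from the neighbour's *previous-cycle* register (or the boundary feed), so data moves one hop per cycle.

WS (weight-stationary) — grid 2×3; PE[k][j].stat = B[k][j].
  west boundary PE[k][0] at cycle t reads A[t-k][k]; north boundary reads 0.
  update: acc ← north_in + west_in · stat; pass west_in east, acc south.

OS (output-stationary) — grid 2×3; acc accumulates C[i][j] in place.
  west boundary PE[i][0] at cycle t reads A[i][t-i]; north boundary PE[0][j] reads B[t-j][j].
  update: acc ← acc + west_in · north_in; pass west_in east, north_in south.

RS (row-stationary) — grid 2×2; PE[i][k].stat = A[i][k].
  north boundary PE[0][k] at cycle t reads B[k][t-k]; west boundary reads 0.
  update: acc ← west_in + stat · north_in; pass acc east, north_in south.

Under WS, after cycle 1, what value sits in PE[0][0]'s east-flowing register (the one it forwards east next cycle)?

register = 8

WS on a 2×3 grid — tracing PE[0][0] and its feeders:
  [0] (0,0) acc=27 (h:3 v:27)
  [1] (0,0) acc=72 (h:8 v:72)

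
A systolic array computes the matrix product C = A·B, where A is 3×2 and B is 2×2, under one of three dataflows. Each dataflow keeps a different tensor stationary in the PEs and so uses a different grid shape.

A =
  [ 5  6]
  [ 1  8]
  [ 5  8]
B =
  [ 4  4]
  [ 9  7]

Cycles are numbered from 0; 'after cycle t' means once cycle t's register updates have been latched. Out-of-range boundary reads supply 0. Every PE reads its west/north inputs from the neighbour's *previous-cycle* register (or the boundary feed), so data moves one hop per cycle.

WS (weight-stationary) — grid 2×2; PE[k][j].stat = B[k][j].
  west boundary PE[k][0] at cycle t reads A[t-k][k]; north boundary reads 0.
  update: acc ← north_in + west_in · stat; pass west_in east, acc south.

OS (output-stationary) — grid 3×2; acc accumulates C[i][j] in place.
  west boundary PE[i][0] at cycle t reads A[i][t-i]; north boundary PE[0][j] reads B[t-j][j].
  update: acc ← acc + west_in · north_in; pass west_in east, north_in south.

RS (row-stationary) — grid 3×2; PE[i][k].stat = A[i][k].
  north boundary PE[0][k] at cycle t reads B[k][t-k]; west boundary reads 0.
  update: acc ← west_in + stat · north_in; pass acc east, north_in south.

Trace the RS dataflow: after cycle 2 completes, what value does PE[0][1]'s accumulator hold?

Tracing RS — 3×2 array, target PE[0][1]:
  @0  [0,0]  acc 20  |  →20  ↓4
  @0  [0,1]  acc 0  |  →0  ↓0
  @1  [0,0]  acc 20  |  →20  ↓4
  @1  [0,1]  acc 74  |  →74  ↓9
  @2  [0,0]  acc 0  |  →0  ↓0
  @2  [0,1]  acc 62  |  →62  ↓7

PE[0][1].acc = 62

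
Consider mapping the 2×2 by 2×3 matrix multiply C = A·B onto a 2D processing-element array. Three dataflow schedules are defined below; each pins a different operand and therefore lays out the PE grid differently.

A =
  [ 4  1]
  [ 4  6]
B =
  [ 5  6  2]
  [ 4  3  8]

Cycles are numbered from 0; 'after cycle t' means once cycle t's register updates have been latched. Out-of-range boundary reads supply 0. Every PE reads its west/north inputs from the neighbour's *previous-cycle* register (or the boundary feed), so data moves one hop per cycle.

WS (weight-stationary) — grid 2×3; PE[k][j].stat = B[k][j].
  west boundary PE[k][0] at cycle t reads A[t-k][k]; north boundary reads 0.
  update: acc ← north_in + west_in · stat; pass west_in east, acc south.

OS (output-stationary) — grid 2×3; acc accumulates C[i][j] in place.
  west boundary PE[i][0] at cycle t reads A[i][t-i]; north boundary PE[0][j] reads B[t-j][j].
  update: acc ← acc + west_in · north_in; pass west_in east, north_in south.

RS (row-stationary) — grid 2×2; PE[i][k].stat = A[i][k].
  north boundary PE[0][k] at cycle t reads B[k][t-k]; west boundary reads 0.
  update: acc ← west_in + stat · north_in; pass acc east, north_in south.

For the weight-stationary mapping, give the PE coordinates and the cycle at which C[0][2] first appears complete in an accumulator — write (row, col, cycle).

Under WS, C[0][2] lands at PE[1][2]:
  cycle 0: PE[1][2] → acc 0, east 0, south 0
  cycle 1: PE[1][2] → acc 0, east 0, south 0
  cycle 2: PE[1][2] → acc 0, east 0, south 0
  cycle 3: PE[1][2] → acc 16, east 1, south 16

(row, col, cycle) = (1, 2, 3)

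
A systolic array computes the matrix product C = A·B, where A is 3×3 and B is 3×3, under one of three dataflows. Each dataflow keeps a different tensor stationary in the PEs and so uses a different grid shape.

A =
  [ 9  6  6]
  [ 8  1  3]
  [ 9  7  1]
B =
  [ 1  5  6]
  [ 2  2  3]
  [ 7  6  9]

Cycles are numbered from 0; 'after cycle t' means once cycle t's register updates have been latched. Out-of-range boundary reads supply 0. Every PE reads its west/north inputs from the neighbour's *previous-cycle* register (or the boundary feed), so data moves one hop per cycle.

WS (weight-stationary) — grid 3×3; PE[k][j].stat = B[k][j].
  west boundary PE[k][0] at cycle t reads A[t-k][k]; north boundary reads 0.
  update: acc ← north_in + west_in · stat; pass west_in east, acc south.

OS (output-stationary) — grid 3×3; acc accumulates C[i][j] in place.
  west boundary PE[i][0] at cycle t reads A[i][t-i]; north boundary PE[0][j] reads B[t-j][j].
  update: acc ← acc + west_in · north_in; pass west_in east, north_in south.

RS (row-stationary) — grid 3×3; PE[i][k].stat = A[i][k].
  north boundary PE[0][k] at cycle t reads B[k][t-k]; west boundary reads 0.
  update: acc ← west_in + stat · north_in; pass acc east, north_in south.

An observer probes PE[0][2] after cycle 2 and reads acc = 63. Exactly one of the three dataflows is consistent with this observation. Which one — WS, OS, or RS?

dataflow = RS

WS (3×3 grid), PE[0][2]:
  0: (0,2).acc=0  regs=<0,0>
  1: (0,2).acc=0  regs=<0,0>
  2: (0,2).acc=54  regs=<9,54>
OS (3×3 grid), PE[0][2]:
  0: (0,2).acc=0  regs=<0,0>
  1: (0,2).acc=0  regs=<0,0>
  2: (0,2).acc=54  regs=<9,6>
RS (3×3 grid), PE[0][2]:
  0: (0,2).acc=0  regs=<0,0>
  1: (0,2).acc=0  regs=<0,0>
  2: (0,2).acc=63  regs=<63,7>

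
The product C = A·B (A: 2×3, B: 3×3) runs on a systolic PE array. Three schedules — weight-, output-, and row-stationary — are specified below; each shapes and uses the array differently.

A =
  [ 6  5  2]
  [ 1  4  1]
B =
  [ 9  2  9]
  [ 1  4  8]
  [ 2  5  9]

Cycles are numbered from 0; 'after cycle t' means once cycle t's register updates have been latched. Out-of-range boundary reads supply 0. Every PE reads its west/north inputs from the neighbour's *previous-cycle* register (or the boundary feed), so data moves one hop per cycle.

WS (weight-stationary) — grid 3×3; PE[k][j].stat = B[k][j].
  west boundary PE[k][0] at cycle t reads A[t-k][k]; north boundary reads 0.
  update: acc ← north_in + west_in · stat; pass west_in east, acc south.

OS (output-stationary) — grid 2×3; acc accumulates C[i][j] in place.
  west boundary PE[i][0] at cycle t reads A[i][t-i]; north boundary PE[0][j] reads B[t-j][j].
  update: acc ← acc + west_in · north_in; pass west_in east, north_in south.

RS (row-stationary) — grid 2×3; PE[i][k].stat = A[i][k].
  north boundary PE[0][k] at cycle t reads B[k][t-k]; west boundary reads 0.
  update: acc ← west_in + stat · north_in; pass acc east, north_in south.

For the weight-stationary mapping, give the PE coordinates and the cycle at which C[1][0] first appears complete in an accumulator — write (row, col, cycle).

WS — PE[2][0] is where C[1][0] collects:
  [0] (2,0) acc=0 (h:0 v:0)
  [1] (2,0) acc=0 (h:0 v:0)
  [2] (2,0) acc=63 (h:2 v:63)
  [3] (2,0) acc=15 (h:1 v:15)

(row, col, cycle) = (2, 0, 3)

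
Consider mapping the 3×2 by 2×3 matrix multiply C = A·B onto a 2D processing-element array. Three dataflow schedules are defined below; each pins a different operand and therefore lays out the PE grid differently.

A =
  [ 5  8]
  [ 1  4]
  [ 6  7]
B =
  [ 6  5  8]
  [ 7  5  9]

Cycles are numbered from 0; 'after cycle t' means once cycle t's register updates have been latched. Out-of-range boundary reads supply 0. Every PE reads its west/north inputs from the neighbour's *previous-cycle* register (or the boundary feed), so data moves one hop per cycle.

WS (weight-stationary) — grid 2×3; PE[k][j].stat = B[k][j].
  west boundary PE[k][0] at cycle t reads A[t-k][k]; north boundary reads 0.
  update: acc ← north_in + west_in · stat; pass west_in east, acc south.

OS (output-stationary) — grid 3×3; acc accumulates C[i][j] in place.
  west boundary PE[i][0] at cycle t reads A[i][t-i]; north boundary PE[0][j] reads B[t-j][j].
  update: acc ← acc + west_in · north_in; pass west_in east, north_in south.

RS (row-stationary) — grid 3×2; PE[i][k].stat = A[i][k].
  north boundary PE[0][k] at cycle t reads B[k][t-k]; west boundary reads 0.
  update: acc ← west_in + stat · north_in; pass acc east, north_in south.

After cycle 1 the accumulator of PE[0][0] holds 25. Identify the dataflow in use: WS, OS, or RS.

dataflow = RS

WS [2×3] PE[0][0] across cycles:
  0: (0,0).acc=30  regs=<5,30>
  1: (0,0).acc=6  regs=<1,6>
OS [3×3] PE[0][0] across cycles:
  0: (0,0).acc=30  regs=<5,6>
  1: (0,0).acc=86  regs=<8,7>
RS [3×2] PE[0][0] across cycles:
  0: (0,0).acc=30  regs=<30,6>
  1: (0,0).acc=25  regs=<25,5>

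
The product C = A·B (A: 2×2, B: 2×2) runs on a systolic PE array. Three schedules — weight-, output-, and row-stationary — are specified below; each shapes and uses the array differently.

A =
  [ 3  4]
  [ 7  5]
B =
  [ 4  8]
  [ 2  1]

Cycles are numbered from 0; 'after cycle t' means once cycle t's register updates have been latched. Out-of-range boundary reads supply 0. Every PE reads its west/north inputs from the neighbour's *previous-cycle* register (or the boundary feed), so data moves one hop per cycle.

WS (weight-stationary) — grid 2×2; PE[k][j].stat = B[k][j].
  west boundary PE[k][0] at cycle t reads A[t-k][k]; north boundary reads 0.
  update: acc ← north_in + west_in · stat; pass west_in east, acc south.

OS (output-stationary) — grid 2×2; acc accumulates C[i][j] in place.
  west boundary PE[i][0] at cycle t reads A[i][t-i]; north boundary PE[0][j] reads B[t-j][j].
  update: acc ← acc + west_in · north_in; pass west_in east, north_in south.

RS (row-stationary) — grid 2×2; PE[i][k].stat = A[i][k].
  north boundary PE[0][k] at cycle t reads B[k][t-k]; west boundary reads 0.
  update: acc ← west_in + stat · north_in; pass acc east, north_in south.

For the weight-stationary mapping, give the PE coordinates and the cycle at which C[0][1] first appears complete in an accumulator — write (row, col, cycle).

(row, col, cycle) = (1, 1, 2)

WS — PE[1][1] is where C[0][1] collects:
  t=0 PE[1][1]: acc=0 h=0 v=0
  t=1 PE[1][1]: acc=0 h=0 v=0
  t=2 PE[1][1]: acc=28 h=4 v=28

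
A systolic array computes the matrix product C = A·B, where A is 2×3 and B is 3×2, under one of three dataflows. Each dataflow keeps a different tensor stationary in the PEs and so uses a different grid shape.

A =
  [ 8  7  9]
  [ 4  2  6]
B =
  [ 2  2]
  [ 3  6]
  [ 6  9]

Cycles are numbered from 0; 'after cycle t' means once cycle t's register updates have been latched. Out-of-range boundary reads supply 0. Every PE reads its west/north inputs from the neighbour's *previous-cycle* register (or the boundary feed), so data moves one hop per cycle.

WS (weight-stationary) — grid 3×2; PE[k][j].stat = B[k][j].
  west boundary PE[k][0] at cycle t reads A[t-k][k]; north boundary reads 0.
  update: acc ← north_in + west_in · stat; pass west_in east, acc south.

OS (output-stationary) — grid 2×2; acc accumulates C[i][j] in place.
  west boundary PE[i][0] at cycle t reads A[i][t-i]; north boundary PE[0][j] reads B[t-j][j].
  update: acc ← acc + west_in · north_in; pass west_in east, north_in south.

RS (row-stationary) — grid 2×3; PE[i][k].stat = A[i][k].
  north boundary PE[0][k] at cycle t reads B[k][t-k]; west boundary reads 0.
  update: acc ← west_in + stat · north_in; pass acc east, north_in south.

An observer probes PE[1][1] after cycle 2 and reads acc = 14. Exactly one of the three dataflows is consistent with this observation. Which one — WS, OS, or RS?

WS [3×2] PE[1][1] across cycles:
  c0 r1c1: 0 / 0 / 0
  c1 r1c1: 0 / 0 / 0
  c2 r1c1: 58 / 7 / 58
OS [2×2] PE[1][1] across cycles:
  c0 r1c1: 0 / 0 / 0
  c1 r1c1: 0 / 0 / 0
  c2 r1c1: 8 / 4 / 2
RS [2×3] PE[1][1] across cycles:
  c0 r1c1: 0 / 0 / 0
  c1 r1c1: 0 / 0 / 0
  c2 r1c1: 14 / 14 / 3

dataflow = RS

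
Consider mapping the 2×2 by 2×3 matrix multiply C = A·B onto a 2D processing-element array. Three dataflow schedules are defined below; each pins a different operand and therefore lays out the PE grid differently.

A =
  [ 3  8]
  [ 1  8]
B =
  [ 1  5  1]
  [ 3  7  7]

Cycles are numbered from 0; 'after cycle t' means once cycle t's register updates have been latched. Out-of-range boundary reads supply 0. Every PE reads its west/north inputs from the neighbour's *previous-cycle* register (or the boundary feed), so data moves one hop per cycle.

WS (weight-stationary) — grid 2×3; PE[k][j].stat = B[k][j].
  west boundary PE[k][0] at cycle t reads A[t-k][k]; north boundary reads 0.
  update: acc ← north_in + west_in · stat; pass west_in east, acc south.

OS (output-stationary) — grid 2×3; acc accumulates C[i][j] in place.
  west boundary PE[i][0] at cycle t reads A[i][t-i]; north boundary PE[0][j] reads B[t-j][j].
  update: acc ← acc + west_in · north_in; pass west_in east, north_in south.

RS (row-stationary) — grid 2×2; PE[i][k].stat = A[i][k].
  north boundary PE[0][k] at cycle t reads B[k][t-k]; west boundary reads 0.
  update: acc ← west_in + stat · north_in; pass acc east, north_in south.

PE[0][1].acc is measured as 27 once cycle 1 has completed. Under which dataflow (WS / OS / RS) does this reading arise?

Under WS (2×3), PE[0][1]:
  t=0 PE[0][1]: acc=0 h=0 v=0
  t=1 PE[0][1]: acc=15 h=3 v=15
Under OS (2×3), PE[0][1]:
  t=0 PE[0][1]: acc=0 h=0 v=0
  t=1 PE[0][1]: acc=15 h=3 v=5
Under RS (2×2), PE[0][1]:
  t=0 PE[0][1]: acc=0 h=0 v=0
  t=1 PE[0][1]: acc=27 h=27 v=3

dataflow = RS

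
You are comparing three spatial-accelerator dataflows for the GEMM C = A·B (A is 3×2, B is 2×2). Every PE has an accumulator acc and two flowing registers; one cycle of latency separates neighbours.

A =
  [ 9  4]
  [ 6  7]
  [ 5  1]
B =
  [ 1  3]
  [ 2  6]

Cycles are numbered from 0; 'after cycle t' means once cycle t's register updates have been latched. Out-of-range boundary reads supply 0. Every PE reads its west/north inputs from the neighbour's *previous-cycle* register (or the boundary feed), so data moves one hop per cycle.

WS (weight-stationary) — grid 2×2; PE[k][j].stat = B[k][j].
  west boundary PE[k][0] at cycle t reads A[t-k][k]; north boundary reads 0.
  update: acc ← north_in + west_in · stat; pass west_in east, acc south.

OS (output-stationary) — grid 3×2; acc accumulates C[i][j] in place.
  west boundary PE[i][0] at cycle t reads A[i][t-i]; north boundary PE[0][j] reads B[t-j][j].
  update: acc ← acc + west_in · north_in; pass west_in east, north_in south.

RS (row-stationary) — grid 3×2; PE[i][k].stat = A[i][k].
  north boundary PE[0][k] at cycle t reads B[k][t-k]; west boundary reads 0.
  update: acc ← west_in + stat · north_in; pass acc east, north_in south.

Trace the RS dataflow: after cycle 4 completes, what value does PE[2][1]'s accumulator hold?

RS (3×2). Following PE[2][1] plus its west/north inputs:
  after 0 — PE[1][1] acc=0, pass-E 0, pass-S 0
  after 0 — PE[2][0] acc=0, pass-E 0, pass-S 0
  after 0 — PE[2][1] acc=0, pass-E 0, pass-S 0
  after 1 — PE[1][1] acc=0, pass-E 0, pass-S 0
  after 1 — PE[2][0] acc=0, pass-E 0, pass-S 0
  after 1 — PE[2][1] acc=0, pass-E 0, pass-S 0
  after 2 — PE[1][1] acc=20, pass-E 20, pass-S 2
  after 2 — PE[2][0] acc=5, pass-E 5, pass-S 1
  after 2 — PE[2][1] acc=0, pass-E 0, pass-S 0
  after 3 — PE[1][1] acc=60, pass-E 60, pass-S 6
  after 3 — PE[2][0] acc=15, pass-E 15, pass-S 3
  after 3 — PE[2][1] acc=7, pass-E 7, pass-S 2
  after 4 — PE[1][1] acc=0, pass-E 0, pass-S 0
  after 4 — PE[2][0] acc=0, pass-E 0, pass-S 0
  after 4 — PE[2][1] acc=21, pass-E 21, pass-S 6

PE[2][1].acc = 21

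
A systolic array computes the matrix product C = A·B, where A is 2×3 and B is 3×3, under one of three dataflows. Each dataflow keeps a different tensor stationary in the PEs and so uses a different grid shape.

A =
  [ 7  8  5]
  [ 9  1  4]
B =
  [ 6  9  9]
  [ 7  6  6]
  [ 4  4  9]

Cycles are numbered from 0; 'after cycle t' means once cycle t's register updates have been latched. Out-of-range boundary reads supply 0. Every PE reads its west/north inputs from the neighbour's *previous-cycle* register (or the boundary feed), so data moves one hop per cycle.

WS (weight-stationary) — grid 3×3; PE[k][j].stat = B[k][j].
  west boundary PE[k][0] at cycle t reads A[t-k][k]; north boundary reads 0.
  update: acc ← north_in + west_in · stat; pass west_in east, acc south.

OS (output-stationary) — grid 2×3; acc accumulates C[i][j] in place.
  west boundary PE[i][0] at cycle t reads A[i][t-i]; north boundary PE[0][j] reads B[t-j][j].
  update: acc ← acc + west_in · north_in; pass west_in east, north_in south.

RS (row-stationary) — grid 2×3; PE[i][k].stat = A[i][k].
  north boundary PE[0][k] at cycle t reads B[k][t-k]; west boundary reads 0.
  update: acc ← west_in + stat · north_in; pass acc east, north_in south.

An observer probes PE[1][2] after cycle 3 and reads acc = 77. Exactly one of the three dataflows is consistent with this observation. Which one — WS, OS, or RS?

— WS: 3×3; PE[1][2] trace:
  c0 r1c2: 0 / 0 / 0
  c1 r1c2: 0 / 0 / 0
  c2 r1c2: 0 / 0 / 0
  c3 r1c2: 111 / 8 / 111
— OS: 2×3; PE[1][2] trace:
  c0 r1c2: 0 / 0 / 0
  c1 r1c2: 0 / 0 / 0
  c2 r1c2: 0 / 0 / 0
  c3 r1c2: 81 / 9 / 9
— RS: 2×3; PE[1][2] trace:
  c0 r1c2: 0 / 0 / 0
  c1 r1c2: 0 / 0 / 0
  c2 r1c2: 0 / 0 / 0
  c3 r1c2: 77 / 77 / 4

dataflow = RS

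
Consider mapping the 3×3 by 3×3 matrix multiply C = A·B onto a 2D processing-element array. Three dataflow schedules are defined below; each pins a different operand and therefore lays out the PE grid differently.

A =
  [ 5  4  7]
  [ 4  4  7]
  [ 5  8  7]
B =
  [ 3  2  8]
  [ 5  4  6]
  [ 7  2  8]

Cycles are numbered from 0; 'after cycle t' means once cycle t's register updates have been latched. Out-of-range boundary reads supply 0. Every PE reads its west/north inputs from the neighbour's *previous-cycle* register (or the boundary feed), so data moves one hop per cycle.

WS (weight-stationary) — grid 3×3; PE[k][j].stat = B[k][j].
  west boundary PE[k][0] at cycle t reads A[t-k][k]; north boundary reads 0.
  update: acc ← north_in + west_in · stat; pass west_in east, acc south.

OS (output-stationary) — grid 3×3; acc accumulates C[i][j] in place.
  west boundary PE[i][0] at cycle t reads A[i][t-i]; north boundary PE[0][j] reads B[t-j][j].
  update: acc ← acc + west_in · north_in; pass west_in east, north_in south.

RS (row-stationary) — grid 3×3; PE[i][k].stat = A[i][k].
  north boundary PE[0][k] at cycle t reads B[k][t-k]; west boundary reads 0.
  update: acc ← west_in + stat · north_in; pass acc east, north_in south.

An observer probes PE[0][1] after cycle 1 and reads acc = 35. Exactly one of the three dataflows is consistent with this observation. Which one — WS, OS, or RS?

dataflow = RS

WS [3×3] PE[0][1] across cycles:
  t=0 PE[0][1]: acc=0 h=0 v=0
  t=1 PE[0][1]: acc=10 h=5 v=10
OS [3×3] PE[0][1] across cycles:
  t=0 PE[0][1]: acc=0 h=0 v=0
  t=1 PE[0][1]: acc=10 h=5 v=2
RS [3×3] PE[0][1] across cycles:
  t=0 PE[0][1]: acc=0 h=0 v=0
  t=1 PE[0][1]: acc=35 h=35 v=5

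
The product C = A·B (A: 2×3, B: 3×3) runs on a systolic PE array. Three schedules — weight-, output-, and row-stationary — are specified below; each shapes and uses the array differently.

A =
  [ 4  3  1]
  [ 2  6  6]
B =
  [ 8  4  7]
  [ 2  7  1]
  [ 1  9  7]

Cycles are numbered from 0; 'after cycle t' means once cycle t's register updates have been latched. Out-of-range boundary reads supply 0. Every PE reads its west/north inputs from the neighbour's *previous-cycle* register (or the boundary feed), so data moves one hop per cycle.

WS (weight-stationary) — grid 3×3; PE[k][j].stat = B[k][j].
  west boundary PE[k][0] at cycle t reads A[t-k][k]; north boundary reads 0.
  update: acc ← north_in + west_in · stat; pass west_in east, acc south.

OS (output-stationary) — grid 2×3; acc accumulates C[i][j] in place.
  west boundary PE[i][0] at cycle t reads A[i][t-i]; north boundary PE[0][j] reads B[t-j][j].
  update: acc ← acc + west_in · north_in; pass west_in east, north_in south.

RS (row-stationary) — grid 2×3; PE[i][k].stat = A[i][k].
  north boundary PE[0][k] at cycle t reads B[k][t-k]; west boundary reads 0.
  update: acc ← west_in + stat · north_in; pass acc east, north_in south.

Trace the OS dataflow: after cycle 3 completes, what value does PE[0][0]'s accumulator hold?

OS on a 2×3 grid — tracing PE[0][0] and its feeders:
  t=0 PE[0][0]: acc=32 h=4 v=8
  t=1 PE[0][0]: acc=38 h=3 v=2
  t=2 PE[0][0]: acc=39 h=1 v=1
  t=3 PE[0][0]: acc=39 h=0 v=0

PE[0][0].acc = 39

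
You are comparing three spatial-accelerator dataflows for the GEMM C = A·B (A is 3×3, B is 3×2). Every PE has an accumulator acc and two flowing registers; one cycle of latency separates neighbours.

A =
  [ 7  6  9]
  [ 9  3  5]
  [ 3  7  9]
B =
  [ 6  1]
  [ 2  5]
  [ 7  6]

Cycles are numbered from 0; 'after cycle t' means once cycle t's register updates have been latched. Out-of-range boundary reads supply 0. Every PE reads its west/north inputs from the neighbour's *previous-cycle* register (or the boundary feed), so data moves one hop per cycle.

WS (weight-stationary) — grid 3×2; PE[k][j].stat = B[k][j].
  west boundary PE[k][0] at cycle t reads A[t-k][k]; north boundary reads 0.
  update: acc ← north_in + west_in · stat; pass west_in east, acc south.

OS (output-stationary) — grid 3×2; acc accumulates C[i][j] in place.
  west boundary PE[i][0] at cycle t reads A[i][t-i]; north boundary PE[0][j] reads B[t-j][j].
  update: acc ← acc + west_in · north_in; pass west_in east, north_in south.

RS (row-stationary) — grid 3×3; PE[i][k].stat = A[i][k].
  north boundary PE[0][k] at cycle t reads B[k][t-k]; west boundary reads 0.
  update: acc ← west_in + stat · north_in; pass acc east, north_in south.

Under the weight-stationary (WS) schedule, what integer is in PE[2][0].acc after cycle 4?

Tracing WS — 3×2 array, target PE[2][0]:
  @0  [1,0]  acc 0  |  →0  ↓0
  @0  [2,0]  acc 0  |  →0  ↓0
  @1  [1,0]  acc 54  |  →6  ↓54
  @1  [2,0]  acc 0  |  →0  ↓0
  @2  [1,0]  acc 60  |  →3  ↓60
  @2  [2,0]  acc 117  |  →9  ↓117
  @3  [1,0]  acc 32  |  →7  ↓32
  @3  [2,0]  acc 95  |  →5  ↓95
  @4  [1,0]  acc 0  |  →0  ↓0
  @4  [2,0]  acc 95  |  →9  ↓95

PE[2][0].acc = 95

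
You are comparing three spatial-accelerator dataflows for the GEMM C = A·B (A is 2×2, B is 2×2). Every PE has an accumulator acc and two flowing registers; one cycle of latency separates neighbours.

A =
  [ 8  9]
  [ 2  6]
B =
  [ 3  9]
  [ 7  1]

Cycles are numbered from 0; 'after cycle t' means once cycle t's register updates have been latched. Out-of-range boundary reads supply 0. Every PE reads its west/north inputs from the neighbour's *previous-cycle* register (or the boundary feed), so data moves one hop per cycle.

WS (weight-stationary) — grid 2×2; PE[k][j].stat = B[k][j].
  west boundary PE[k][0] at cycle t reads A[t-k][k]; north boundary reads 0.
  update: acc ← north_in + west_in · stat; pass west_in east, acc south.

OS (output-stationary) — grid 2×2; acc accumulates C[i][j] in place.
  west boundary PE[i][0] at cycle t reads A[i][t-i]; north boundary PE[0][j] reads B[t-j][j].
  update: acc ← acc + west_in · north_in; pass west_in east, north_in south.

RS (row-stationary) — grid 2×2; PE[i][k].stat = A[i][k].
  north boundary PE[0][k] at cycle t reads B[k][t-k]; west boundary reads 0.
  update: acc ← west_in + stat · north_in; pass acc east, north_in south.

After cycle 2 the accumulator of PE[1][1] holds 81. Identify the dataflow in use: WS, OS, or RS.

dataflow = WS

Under WS (2×2), PE[1][1]:
  t=0 PE[1][1]: acc=0 h=0 v=0
  t=1 PE[1][1]: acc=0 h=0 v=0
  t=2 PE[1][1]: acc=81 h=9 v=81
Under OS (2×2), PE[1][1]:
  t=0 PE[1][1]: acc=0 h=0 v=0
  t=1 PE[1][1]: acc=0 h=0 v=0
  t=2 PE[1][1]: acc=18 h=2 v=9
Under RS (2×2), PE[1][1]:
  t=0 PE[1][1]: acc=0 h=0 v=0
  t=1 PE[1][1]: acc=0 h=0 v=0
  t=2 PE[1][1]: acc=48 h=48 v=7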